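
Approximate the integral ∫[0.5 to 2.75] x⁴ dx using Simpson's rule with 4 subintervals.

f(x) = x⁴
a = 0.5, b = 2.75, n = 4
h = (b - a)/n = 0.562500

Simpson's rule: (h/3)[f(x₀) + 4f(x₁) + 2f(x₂) + ... + f(xₙ)]

x_0 = 0.5000, f(x_0) = 0.062500, coefficient = 1
x_1 = 1.0625, f(x_1) = 1.274429, coefficient = 4
x_2 = 1.6250, f(x_2) = 6.972900, coefficient = 2
x_3 = 2.1875, f(x_3) = 22.897720, coefficient = 4
x_4 = 2.7500, f(x_4) = 57.191406, coefficient = 1

I ≈ (0.562500/3) × 167.888306 = 31.479057
Exact value: 31.449023
Error: 0.030034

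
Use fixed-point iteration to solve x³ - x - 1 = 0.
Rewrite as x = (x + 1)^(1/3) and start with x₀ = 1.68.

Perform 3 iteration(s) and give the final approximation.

Equation: x³ - x - 1 = 0
Fixed-point form: x = (x + 1)^(1/3)
x₀ = 1.68

x_1 = g(1.680000) = 1.389030
x_2 = g(1.389030) = 1.336823
x_3 = g(1.336823) = 1.327013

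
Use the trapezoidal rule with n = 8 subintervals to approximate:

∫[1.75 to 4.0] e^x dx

f(x) = e^x
a = 1.75, b = 4.0, n = 8
h = (b - a)/n = 0.281250

Trapezoidal rule: (h/2)[f(x₀) + 2f(x₁) + 2f(x₂) + ... + f(xₙ)]

x_0 = 1.7500, f(x_0) = 5.754603, coefficient = 1
x_1 = 2.0312, f(x_1) = 7.623610, coefficient = 2
x_2 = 2.3125, f(x_2) = 10.099642, coefficient = 2
x_3 = 2.5938, f(x_3) = 13.379852, coefficient = 2
x_4 = 2.8750, f(x_4) = 17.725424, coefficient = 2
x_5 = 3.1562, f(x_5) = 23.482372, coefficient = 2
x_6 = 3.4375, f(x_6) = 31.109088, coefficient = 2
x_7 = 3.7188, f(x_7) = 41.212846, coefficient = 2
x_8 = 4.0000, f(x_8) = 54.598150, coefficient = 1

I ≈ (0.281250/2) × 349.618421 = 49.165090
Exact value: 48.843547
Error: 0.321543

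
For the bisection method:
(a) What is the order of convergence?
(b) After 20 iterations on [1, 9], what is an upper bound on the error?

(a) Bisection has linear (order 1) convergence; the error is halved each step.

(b) Error bound = (b-a)/2^n = (9 - 1)/2^{20}
    = 8/2^{20}

(a) 1 (linear); (b) error ≤ 7.63e-06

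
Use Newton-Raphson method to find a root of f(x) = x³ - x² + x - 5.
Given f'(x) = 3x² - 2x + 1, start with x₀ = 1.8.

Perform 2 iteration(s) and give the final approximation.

f(x) = x³ - x² + x - 5
f'(x) = 3x² - 2x + 1
x₀ = 1.8

Newton-Raphson formula: x_{n+1} = x_n - f(x_n)/f'(x_n)

Iteration 1:
  f(1.800000) = -0.608000
  f'(1.800000) = 7.120000
  x_1 = 1.800000 - (-0.608000)/7.120000 = 1.885393
Iteration 2:
  f(1.885393) = 0.032708
  f'(1.885393) = 7.893337
  x_2 = 1.885393 - 0.032708/7.893337 = 1.881250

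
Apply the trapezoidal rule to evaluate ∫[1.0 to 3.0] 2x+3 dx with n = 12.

f(x) = 2x+3
a = 1.0, b = 3.0, n = 12
h = (b - a)/n = 0.166667

Trapezoidal rule: (h/2)[f(x₀) + 2f(x₁) + 2f(x₂) + ... + f(xₙ)]

x_0 = 1.0000, f(x_0) = 5.000000, coefficient = 1
x_1 = 1.1667, f(x_1) = 5.333333, coefficient = 2
x_2 = 1.3333, f(x_2) = 5.666667, coefficient = 2
x_3 = 1.5000, f(x_3) = 6.000000, coefficient = 2
x_4 = 1.6667, f(x_4) = 6.333333, coefficient = 2
x_5 = 1.8333, f(x_5) = 6.666667, coefficient = 2
x_6 = 2.0000, f(x_6) = 7.000000, coefficient = 2
x_7 = 2.1667, f(x_7) = 7.333333, coefficient = 2
x_8 = 2.3333, f(x_8) = 7.666667, coefficient = 2
x_9 = 2.5000, f(x_9) = 8.000000, coefficient = 2
x_10 = 2.6667, f(x_10) = 8.333333, coefficient = 2
x_11 = 2.8333, f(x_11) = 8.666667, coefficient = 2
x_12 = 3.0000, f(x_12) = 9.000000, coefficient = 1

I ≈ (0.166667/2) × 168.000000 = 14.000000
Exact value: 14.000000
Error: 0.000000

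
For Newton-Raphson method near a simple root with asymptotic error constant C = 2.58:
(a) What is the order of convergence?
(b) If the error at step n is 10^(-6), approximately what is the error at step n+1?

(a) Newton-Raphson has quadratic (order 2) convergence near simple roots.
    This means |e_{n+1}| ≈ C|e_n|².

(b) With |e_n| = 10^(-6) and C = 2.58:
    |e_{n+1}| ≈ 2.58 × (10^(-6))² = 2.58 × 10^(-12)

(a) 2 (quadratic); (b) |e_{n+1}| ≈ 2.580e-12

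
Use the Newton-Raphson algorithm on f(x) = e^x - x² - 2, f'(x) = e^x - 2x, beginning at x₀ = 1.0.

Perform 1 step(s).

f(x) = e^x - x² - 2
f'(x) = e^x - 2x
x₀ = 1.0

Newton-Raphson formula: x_{n+1} = x_n - f(x_n)/f'(x_n)

Iteration 1:
  f(1.000000) = -0.281718
  f'(1.000000) = 0.718282
  x_1 = 1.000000 - (-0.281718)/0.718282 = 1.392211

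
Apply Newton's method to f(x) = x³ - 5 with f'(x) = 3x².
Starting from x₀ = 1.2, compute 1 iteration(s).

f(x) = x³ - 5
f'(x) = 3x²
x₀ = 1.2

Newton-Raphson formula: x_{n+1} = x_n - f(x_n)/f'(x_n)

Iteration 1:
  f(1.200000) = -3.272000
  f'(1.200000) = 4.320000
  x_1 = 1.200000 - (-3.272000)/4.320000 = 1.957407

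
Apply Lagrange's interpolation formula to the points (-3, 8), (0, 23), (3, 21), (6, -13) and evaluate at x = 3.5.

Lagrange interpolation formula:
P(x) = Σ yᵢ × Lᵢ(x)
where Lᵢ(x) = Π_{j≠i} (x - xⱼ)/(xᵢ - xⱼ)

L_0(3.5) = (3.5 - 0)/(-3 - 0) × (3.5 - 3)/(-3 - 3) × (3.5 - 6)/(-3 - 6) = 0.027006
L_1(3.5) = (3.5 - (-3))/(0 - (-3)) × (3.5 - 3)/(0 - 3) × (3.5 - 6)/(0 - 6) = -0.150463
L_2(3.5) = (3.5 - (-3))/(3 - (-3)) × (3.5 - 0)/(3 - 0) × (3.5 - 6)/(3 - 6) = 1.053241
L_3(3.5) = (3.5 - (-3))/(6 - (-3)) × (3.5 - 0)/(6 - 0) × (3.5 - 3)/(6 - 3) = 0.070216

P(3.5) = 8×L_0(3.5) + 23×L_1(3.5) + 21×L_2(3.5) + (-13)×L_3(3.5)
P(3.5) = 17.960648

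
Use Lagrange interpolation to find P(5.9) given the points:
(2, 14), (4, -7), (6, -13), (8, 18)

Lagrange interpolation formula:
P(x) = Σ yᵢ × Lᵢ(x)
where Lᵢ(x) = Π_{j≠i} (x - xⱼ)/(xᵢ - xⱼ)

L_0(5.9) = (5.9 - 4)/(2 - 4) × (5.9 - 6)/(2 - 6) × (5.9 - 8)/(2 - 8) = -0.008312
L_1(5.9) = (5.9 - 2)/(4 - 2) × (5.9 - 6)/(4 - 6) × (5.9 - 8)/(4 - 8) = 0.051187
L_2(5.9) = (5.9 - 2)/(6 - 2) × (5.9 - 4)/(6 - 4) × (5.9 - 8)/(6 - 8) = 0.972563
L_3(5.9) = (5.9 - 2)/(8 - 2) × (5.9 - 4)/(8 - 4) × (5.9 - 6)/(8 - 6) = -0.015437

P(5.9) = 14×L_0(5.9) + (-7)×L_1(5.9) + (-13)×L_2(5.9) + 18×L_3(5.9)
P(5.9) = -13.395875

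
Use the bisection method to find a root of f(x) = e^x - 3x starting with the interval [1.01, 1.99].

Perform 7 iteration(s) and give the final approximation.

f(x) = e^x - 3x
Initial interval: [1.01, 1.99]

Iteration 1:
  c_1 = (1.010000 + 1.990000)/2 = 1.500000
  f(c_1) = f(1.500000) = -0.018311
  f(a) × f(c) ≥ 0, new interval: [1.500000, 1.990000]
Iteration 2:
  c_2 = (1.500000 + 1.990000)/2 = 1.745000
  f(c_2) = f(1.745000) = 0.490901
  f(a) × f(c) < 0, new interval: [1.500000, 1.745000]
Iteration 3:
  c_3 = (1.500000 + 1.745000)/2 = 1.622500
  f(c_3) = f(1.622500) = 0.198239
  f(a) × f(c) < 0, new interval: [1.500000, 1.622500]
Iteration 4:
  c_4 = (1.500000 + 1.622500)/2 = 1.561250
  f(c_4) = f(1.561250) = 0.081023
  f(a) × f(c) < 0, new interval: [1.500000, 1.561250]
Iteration 5:
  c_5 = (1.500000 + 1.561250)/2 = 1.530625
  f(c_5) = f(1.530625) = 0.029189
  f(a) × f(c) < 0, new interval: [1.500000, 1.530625]
Iteration 6:
  c_6 = (1.500000 + 1.530625)/2 = 1.515313
  f(c_6) = f(1.515313) = 0.004906
  f(a) × f(c) < 0, new interval: [1.500000, 1.515313]
Iteration 7:
  c_7 = (1.500000 + 1.515313)/2 = 1.507656
  f(c_7) = f(1.507656) = -0.006835
  f(a) × f(c) ≥ 0, new interval: [1.507656, 1.515313]

After 7 iteration(s), the approximation is c_7 = 1.507656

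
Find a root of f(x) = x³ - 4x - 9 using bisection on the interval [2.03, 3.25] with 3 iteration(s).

f(x) = x³ - 4x - 9
Initial interval: [2.03, 3.25]

Iteration 1:
  c_1 = (2.030000 + 3.250000)/2 = 2.640000
  f(c_1) = f(2.640000) = -1.160256
  f(a) × f(c) ≥ 0, new interval: [2.640000, 3.250000]
Iteration 2:
  c_2 = (2.640000 + 3.250000)/2 = 2.945000
  f(c_2) = f(2.945000) = 4.762059
  f(a) × f(c) < 0, new interval: [2.640000, 2.945000]
Iteration 3:
  c_3 = (2.640000 + 2.945000)/2 = 2.792500
  f(c_3) = f(2.792500) = 1.606072
  f(a) × f(c) < 0, new interval: [2.640000, 2.792500]

After 3 iteration(s), the approximation is c_3 = 2.792500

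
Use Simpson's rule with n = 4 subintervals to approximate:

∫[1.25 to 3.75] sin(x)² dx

f(x) = sin(x)²
a = 1.25, b = 3.75, n = 4
h = (b - a)/n = 0.625000

Simpson's rule: (h/3)[f(x₀) + 4f(x₁) + 2f(x₂) + ... + f(xₙ)]

x_0 = 1.2500, f(x_0) = 0.900572, coefficient = 1
x_1 = 1.8750, f(x_1) = 0.910280, coefficient = 4
x_2 = 2.5000, f(x_2) = 0.358169, coefficient = 2
x_3 = 3.1250, f(x_3) = 0.000275, coefficient = 4
x_4 = 3.7500, f(x_4) = 0.326682, coefficient = 1

I ≈ (0.625000/3) × 5.585812 = 1.163711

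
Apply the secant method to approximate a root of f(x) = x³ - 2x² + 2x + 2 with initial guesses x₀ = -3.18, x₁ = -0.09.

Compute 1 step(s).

f(x) = x³ - 2x² + 2x + 2
x₀ = -3.18, x₁ = -0.09

Secant formula: x_{n+1} = x_n - f(x_n)(x_n - x_{n-1})/(f(x_n) - f(x_{n-1}))

Iteration 1:
  f(-3.180000) = -56.742232
  f(-0.090000) = 1.803071
  x_2 = -0.090000 - 1.803071×(-0.090000 - (-3.180000))/(1.803071 - (-56.742232))
       = -0.185165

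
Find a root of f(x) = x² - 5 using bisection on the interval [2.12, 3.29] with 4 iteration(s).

f(x) = x² - 5
Initial interval: [2.12, 3.29]

Iteration 1:
  c_1 = (2.120000 + 3.290000)/2 = 2.705000
  f(c_1) = f(2.705000) = 2.317025
  f(a) × f(c) < 0, new interval: [2.120000, 2.705000]
Iteration 2:
  c_2 = (2.120000 + 2.705000)/2 = 2.412500
  f(c_2) = f(2.412500) = 0.820156
  f(a) × f(c) < 0, new interval: [2.120000, 2.412500]
Iteration 3:
  c_3 = (2.120000 + 2.412500)/2 = 2.266250
  f(c_3) = f(2.266250) = 0.135889
  f(a) × f(c) < 0, new interval: [2.120000, 2.266250]
Iteration 4:
  c_4 = (2.120000 + 2.266250)/2 = 2.193125
  f(c_4) = f(2.193125) = -0.190203
  f(a) × f(c) ≥ 0, new interval: [2.193125, 2.266250]

After 4 iteration(s), the approximation is c_4 = 2.193125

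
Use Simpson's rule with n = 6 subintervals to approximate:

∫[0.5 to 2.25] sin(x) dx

f(x) = sin(x)
a = 0.5, b = 2.25, n = 6
h = (b - a)/n = 0.291667

Simpson's rule: (h/3)[f(x₀) + 4f(x₁) + 2f(x₂) + ... + f(xₙ)]

x_0 = 0.5000, f(x_0) = 0.479426, coefficient = 1
x_1 = 0.7917, f(x_1) = 0.711525, coefficient = 4
x_2 = 1.0833, f(x_2) = 0.883524, coefficient = 2
x_3 = 1.3750, f(x_3) = 0.980893, coefficient = 4
x_4 = 1.6667, f(x_4) = 0.995408, coefficient = 2
x_5 = 1.9583, f(x_5) = 0.925843, coefficient = 4
x_6 = 2.2500, f(x_6) = 0.778073, coefficient = 1

I ≈ (0.291667/3) × 15.488407 = 1.505817
Exact value: 1.505756
Error: 0.000061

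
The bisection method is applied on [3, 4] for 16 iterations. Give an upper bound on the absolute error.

Bisection error bound: |error| ≤ (b-a)/2^n
|error| ≤ (4 - 3)/2^16 = 1/2^16
|error| ≤ 0.0000152588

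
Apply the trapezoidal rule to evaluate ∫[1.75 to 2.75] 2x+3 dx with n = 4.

f(x) = 2x+3
a = 1.75, b = 2.75, n = 4
h = (b - a)/n = 0.250000

Trapezoidal rule: (h/2)[f(x₀) + 2f(x₁) + 2f(x₂) + ... + f(xₙ)]

x_0 = 1.7500, f(x_0) = 6.500000, coefficient = 1
x_1 = 2.0000, f(x_1) = 7.000000, coefficient = 2
x_2 = 2.2500, f(x_2) = 7.500000, coefficient = 2
x_3 = 2.5000, f(x_3) = 8.000000, coefficient = 2
x_4 = 2.7500, f(x_4) = 8.500000, coefficient = 1

I ≈ (0.250000/2) × 60.000000 = 7.500000
Exact value: 7.500000
Error: 0.000000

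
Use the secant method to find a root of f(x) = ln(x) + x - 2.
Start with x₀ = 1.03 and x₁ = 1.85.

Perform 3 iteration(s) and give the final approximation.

f(x) = ln(x) + x - 2
x₀ = 1.03, x₁ = 1.85

Secant formula: x_{n+1} = x_n - f(x_n)(x_n - x_{n-1})/(f(x_n) - f(x_{n-1}))

Iteration 1:
  f(1.030000) = -0.940441
  f(1.850000) = 0.465186
  x_2 = 1.850000 - 0.465186×(1.850000 - 1.030000)/(0.465186 - (-0.940441))
       = 1.578625
Iteration 2:
  f(1.850000) = 0.465186
  f(1.578625) = 0.035179
  x_3 = 1.578625 - 0.035179×(1.578625 - 1.850000)/(0.035179 - 0.465186)
       = 1.556424
Iteration 3:
  f(1.578625) = 0.035179
  f(1.556424) = -0.001186
  x_4 = 1.556424 - (-0.001186)×(1.556424 - 1.578625)/(-0.001186 - 0.035179)
       = 1.557148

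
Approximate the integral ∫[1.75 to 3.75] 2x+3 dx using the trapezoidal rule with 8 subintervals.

f(x) = 2x+3
a = 1.75, b = 3.75, n = 8
h = (b - a)/n = 0.250000

Trapezoidal rule: (h/2)[f(x₀) + 2f(x₁) + 2f(x₂) + ... + f(xₙ)]

x_0 = 1.7500, f(x_0) = 6.500000, coefficient = 1
x_1 = 2.0000, f(x_1) = 7.000000, coefficient = 2
x_2 = 2.2500, f(x_2) = 7.500000, coefficient = 2
x_3 = 2.5000, f(x_3) = 8.000000, coefficient = 2
x_4 = 2.7500, f(x_4) = 8.500000, coefficient = 2
x_5 = 3.0000, f(x_5) = 9.000000, coefficient = 2
x_6 = 3.2500, f(x_6) = 9.500000, coefficient = 2
x_7 = 3.5000, f(x_7) = 10.000000, coefficient = 2
x_8 = 3.7500, f(x_8) = 10.500000, coefficient = 1

I ≈ (0.250000/2) × 136.000000 = 17.000000
Exact value: 17.000000
Error: 0.000000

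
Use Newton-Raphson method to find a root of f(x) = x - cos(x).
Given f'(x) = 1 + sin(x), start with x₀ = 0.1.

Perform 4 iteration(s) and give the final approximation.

f(x) = x - cos(x)
f'(x) = 1 + sin(x)
x₀ = 0.1

Newton-Raphson formula: x_{n+1} = x_n - f(x_n)/f'(x_n)

Iteration 1:
  f(0.100000) = -0.895004
  f'(0.100000) = 1.099833
  x_1 = 0.100000 - (-0.895004)/1.099833 = 0.913763
Iteration 2:
  f(0.913763) = 0.302993
  f'(0.913763) = 1.791808
  x_2 = 0.913763 - 0.302993/1.791808 = 0.744664
Iteration 3:
  f(0.744664) = 0.009349
  f'(0.744664) = 1.677725
  x_3 = 0.744664 - 0.009349/1.677725 = 0.739092
Iteration 4:
  f(0.739092) = 0.000011
  f'(0.739092) = 1.673617
  x_4 = 0.739092 - 0.000011/1.673617 = 0.739085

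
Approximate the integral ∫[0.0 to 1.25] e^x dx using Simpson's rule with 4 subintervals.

f(x) = e^x
a = 0.0, b = 1.25, n = 4
h = (b - a)/n = 0.312500

Simpson's rule: (h/3)[f(x₀) + 4f(x₁) + 2f(x₂) + ... + f(xₙ)]

x_0 = 0.0000, f(x_0) = 1.000000, coefficient = 1
x_1 = 0.3125, f(x_1) = 1.366838, coefficient = 4
x_2 = 0.6250, f(x_2) = 1.868246, coefficient = 2
x_3 = 0.9375, f(x_3) = 2.553589, coefficient = 4
x_4 = 1.2500, f(x_4) = 3.490343, coefficient = 1

I ≈ (0.312500/3) × 23.908544 = 2.490473
Exact value: 2.490343
Error: 0.000130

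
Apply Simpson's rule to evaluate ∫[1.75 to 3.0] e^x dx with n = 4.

f(x) = e^x
a = 1.75, b = 3.0, n = 4
h = (b - a)/n = 0.312500

Simpson's rule: (h/3)[f(x₀) + 4f(x₁) + 2f(x₂) + ... + f(xₙ)]

x_0 = 1.7500, f(x_0) = 5.754603, coefficient = 1
x_1 = 2.0625, f(x_1) = 7.865609, coefficient = 4
x_2 = 2.3750, f(x_2) = 10.751013, coefficient = 2
x_3 = 2.6875, f(x_3) = 14.694893, coefficient = 4
x_4 = 3.0000, f(x_4) = 20.085537, coefficient = 1

I ≈ (0.312500/3) × 137.584174 = 14.331685
Exact value: 14.330934
Error: 0.000751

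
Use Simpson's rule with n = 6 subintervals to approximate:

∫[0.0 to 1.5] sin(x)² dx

f(x) = sin(x)²
a = 0.0, b = 1.5, n = 6
h = (b - a)/n = 0.250000

Simpson's rule: (h/3)[f(x₀) + 4f(x₁) + 2f(x₂) + ... + f(xₙ)]

x_0 = 0.0000, f(x_0) = 0.000000, coefficient = 1
x_1 = 0.2500, f(x_1) = 0.061209, coefficient = 4
x_2 = 0.5000, f(x_2) = 0.229849, coefficient = 2
x_3 = 0.7500, f(x_3) = 0.464631, coefficient = 4
x_4 = 1.0000, f(x_4) = 0.708073, coefficient = 2
x_5 = 1.2500, f(x_5) = 0.900572, coefficient = 4
x_6 = 1.5000, f(x_6) = 0.994996, coefficient = 1

I ≈ (0.250000/3) × 8.576488 = 0.714707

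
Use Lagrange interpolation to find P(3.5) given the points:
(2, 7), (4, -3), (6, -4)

Lagrange interpolation formula:
P(x) = Σ yᵢ × Lᵢ(x)
where Lᵢ(x) = Π_{j≠i} (x - xⱼ)/(xᵢ - xⱼ)

L_0(3.5) = (3.5 - 4)/(2 - 4) × (3.5 - 6)/(2 - 6) = 0.156250
L_1(3.5) = (3.5 - 2)/(4 - 2) × (3.5 - 6)/(4 - 6) = 0.937500
L_2(3.5) = (3.5 - 2)/(6 - 2) × (3.5 - 4)/(6 - 4) = -0.093750

P(3.5) = 7×L_0(3.5) + (-3)×L_1(3.5) + (-4)×L_2(3.5)
P(3.5) = -1.343750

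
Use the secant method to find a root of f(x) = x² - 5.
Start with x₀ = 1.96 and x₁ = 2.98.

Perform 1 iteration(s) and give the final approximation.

f(x) = x² - 5
x₀ = 1.96, x₁ = 2.98

Secant formula: x_{n+1} = x_n - f(x_n)(x_n - x_{n-1})/(f(x_n) - f(x_{n-1}))

Iteration 1:
  f(1.960000) = -1.158400
  f(2.980000) = 3.880400
  x_2 = 2.980000 - 3.880400×(2.980000 - 1.960000)/(3.880400 - (-1.158400))
       = 2.194494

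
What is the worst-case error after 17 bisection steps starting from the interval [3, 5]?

Bisection error bound: |error| ≤ (b-a)/2^n
|error| ≤ (5 - 3)/2^17 = 2/2^17
|error| ≤ 0.0000152588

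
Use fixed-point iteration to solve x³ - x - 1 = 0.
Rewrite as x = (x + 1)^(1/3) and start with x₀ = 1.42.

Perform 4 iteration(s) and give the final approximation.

Equation: x³ - x - 1 = 0
Fixed-point form: x = (x + 1)^(1/3)
x₀ = 1.42

x_1 = g(1.420000) = 1.342575
x_2 = g(1.342575) = 1.328101
x_3 = g(1.328101) = 1.325360
x_4 = g(1.325360) = 1.324840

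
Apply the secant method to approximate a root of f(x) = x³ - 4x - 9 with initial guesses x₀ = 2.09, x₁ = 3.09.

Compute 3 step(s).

f(x) = x³ - 4x - 9
x₀ = 2.09, x₁ = 3.09

Secant formula: x_{n+1} = x_n - f(x_n)(x_n - x_{n-1})/(f(x_n) - f(x_{n-1}))

Iteration 1:
  f(2.090000) = -8.230671
  f(3.090000) = 8.143629
  x_2 = 3.090000 - 8.143629×(3.090000 - 2.090000)/(8.143629 - (-8.230671))
       = 2.592658
Iteration 2:
  f(3.090000) = 8.143629
  f(2.592658) = -1.943110
  x_3 = 2.592658 - (-1.943110)×(2.592658 - 3.090000)/(-1.943110 - 8.143629)
       = 2.688466
Iteration 3:
  f(2.592658) = -1.943110
  f(2.688466) = -0.322039
  x_4 = 2.688466 - (-0.322039)×(2.688466 - 2.592658)/(-0.322039 - (-1.943110))
       = 2.707499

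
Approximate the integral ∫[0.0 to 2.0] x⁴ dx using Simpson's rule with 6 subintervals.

f(x) = x⁴
a = 0.0, b = 2.0, n = 6
h = (b - a)/n = 0.333333

Simpson's rule: (h/3)[f(x₀) + 4f(x₁) + 2f(x₂) + ... + f(xₙ)]

x_0 = 0.0000, f(x_0) = 0.000000, coefficient = 1
x_1 = 0.3333, f(x_1) = 0.012346, coefficient = 4
x_2 = 0.6667, f(x_2) = 0.197531, coefficient = 2
x_3 = 1.0000, f(x_3) = 1.000000, coefficient = 4
x_4 = 1.3333, f(x_4) = 3.160494, coefficient = 2
x_5 = 1.6667, f(x_5) = 7.716049, coefficient = 4
x_6 = 2.0000, f(x_6) = 16.000000, coefficient = 1

I ≈ (0.333333/3) × 57.629630 = 6.403292
Exact value: 6.400000
Error: 0.003292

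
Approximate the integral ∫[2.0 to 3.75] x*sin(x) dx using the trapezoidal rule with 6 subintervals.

f(x) = x*sin(x)
a = 2.0, b = 3.75, n = 6
h = (b - a)/n = 0.291667

Trapezoidal rule: (h/2)[f(x₀) + 2f(x₁) + 2f(x₂) + ... + f(xₙ)]

x_0 = 2.0000, f(x_0) = 1.818595, coefficient = 1
x_1 = 2.2917, f(x_1) = 1.721572, coefficient = 2
x_2 = 2.5833, f(x_2) = 1.368419, coefficient = 2
x_3 = 2.8750, f(x_3) = 0.757407, coefficient = 2
x_4 = 3.1667, f(x_4) = -0.079393, coefficient = 2
x_5 = 3.4583, f(x_5) = -1.077171, coefficient = 2
x_6 = 3.7500, f(x_6) = -2.143355, coefficient = 1

I ≈ (0.291667/2) × 5.056910 = 0.737466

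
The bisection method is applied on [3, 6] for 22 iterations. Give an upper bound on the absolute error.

Bisection error bound: |error| ≤ (b-a)/2^n
|error| ≤ (6 - 3)/2^22 = 3/2^22
|error| ≤ 0.0000007153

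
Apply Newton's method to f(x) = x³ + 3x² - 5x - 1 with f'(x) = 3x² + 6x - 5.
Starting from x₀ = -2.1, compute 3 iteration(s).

f(x) = x³ + 3x² - 5x - 1
f'(x) = 3x² + 6x - 5
x₀ = -2.1

Newton-Raphson formula: x_{n+1} = x_n - f(x_n)/f'(x_n)

Iteration 1:
  f(-2.100000) = 13.469000
  f'(-2.100000) = -4.370000
  x_1 = -2.100000 - 13.469000/(-4.370000) = 0.982151
Iteration 2:
  f(0.982151) = -2.069490
  f'(0.982151) = 3.786768
  x_2 = 0.982151 - (-2.069490)/3.786768 = 1.528657
Iteration 3:
  f(1.528657) = 1.939242
  f'(1.528657) = 11.182313
  x_3 = 1.528657 - 1.939242/11.182313 = 1.355236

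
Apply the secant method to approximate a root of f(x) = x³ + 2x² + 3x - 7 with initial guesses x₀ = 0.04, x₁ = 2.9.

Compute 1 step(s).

f(x) = x³ + 2x² + 3x - 7
x₀ = 0.04, x₁ = 2.9

Secant formula: x_{n+1} = x_n - f(x_n)(x_n - x_{n-1})/(f(x_n) - f(x_{n-1}))

Iteration 1:
  f(0.040000) = -6.876736
  f(2.900000) = 42.909000
  x_2 = 2.900000 - 42.909000×(2.900000 - 0.040000)/(42.909000 - (-6.876736))
       = 0.435042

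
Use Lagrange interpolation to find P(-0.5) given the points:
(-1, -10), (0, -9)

Lagrange interpolation formula:
P(x) = Σ yᵢ × Lᵢ(x)
where Lᵢ(x) = Π_{j≠i} (x - xⱼ)/(xᵢ - xⱼ)

L_0(-0.5) = (-0.5 - 0)/(-1 - 0) = 0.500000
L_1(-0.5) = (-0.5 - (-1))/(0 - (-1)) = 0.500000

P(-0.5) = (-10)×L_0(-0.5) + (-9)×L_1(-0.5)
P(-0.5) = -9.500000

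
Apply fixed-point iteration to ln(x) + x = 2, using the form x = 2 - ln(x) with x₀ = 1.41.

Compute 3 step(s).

Equation: ln(x) + x = 2
Fixed-point form: x = 2 - ln(x)
x₀ = 1.41

x_1 = g(1.410000) = 1.656410
x_2 = g(1.656410) = 1.495347
x_3 = g(1.495347) = 1.597642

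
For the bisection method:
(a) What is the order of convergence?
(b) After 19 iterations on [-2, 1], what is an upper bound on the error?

(a) Bisection has linear (order 1) convergence; the error is halved each step.

(b) Error bound = (b-a)/2^n = (1 - (-2))/2^{19}
    = 3/2^{19}

(a) 1 (linear); (b) error ≤ 5.72e-06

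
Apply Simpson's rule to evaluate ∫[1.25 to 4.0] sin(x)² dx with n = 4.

f(x) = sin(x)²
a = 1.25, b = 4.0, n = 4
h = (b - a)/n = 0.687500

Simpson's rule: (h/3)[f(x₀) + 4f(x₁) + 2f(x₂) + ... + f(xₙ)]

x_0 = 1.2500, f(x_0) = 0.900572, coefficient = 1
x_1 = 1.9375, f(x_1) = 0.871449, coefficient = 4
x_2 = 2.6250, f(x_2) = 0.243957, coefficient = 2
x_3 = 3.3125, f(x_3) = 0.028926, coefficient = 4
x_4 = 4.0000, f(x_4) = 0.572750, coefficient = 1

I ≈ (0.687500/3) × 5.562736 = 1.274794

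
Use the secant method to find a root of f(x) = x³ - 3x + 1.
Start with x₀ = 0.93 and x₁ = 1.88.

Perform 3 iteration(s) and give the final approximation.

f(x) = x³ - 3x + 1
x₀ = 0.93, x₁ = 1.88

Secant formula: x_{n+1} = x_n - f(x_n)(x_n - x_{n-1})/(f(x_n) - f(x_{n-1}))

Iteration 1:
  f(0.930000) = -0.985643
  f(1.880000) = 2.004672
  x_2 = 1.880000 - 2.004672×(1.880000 - 0.930000)/(2.004672 - (-0.985643))
       = 1.243131
Iteration 2:
  f(1.880000) = 2.004672
  f(1.243131) = -0.808290
  x_3 = 1.243131 - (-0.808290)×(1.243131 - 1.880000)/(-0.808290 - 2.004672)
       = 1.426132
Iteration 3:
  f(1.243131) = -0.808290
  f(1.426132) = -0.377854
  x_4 = 1.426132 - (-0.377854)×(1.426132 - 1.243131)/(-0.377854 - (-0.808290))
       = 1.586778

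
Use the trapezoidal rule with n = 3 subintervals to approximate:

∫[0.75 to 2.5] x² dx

f(x) = x²
a = 0.75, b = 2.5, n = 3
h = (b - a)/n = 0.583333

Trapezoidal rule: (h/2)[f(x₀) + 2f(x₁) + 2f(x₂) + ... + f(xₙ)]

x_0 = 0.7500, f(x_0) = 0.562500, coefficient = 1
x_1 = 1.3333, f(x_1) = 1.777778, coefficient = 2
x_2 = 1.9167, f(x_2) = 3.673611, coefficient = 2
x_3 = 2.5000, f(x_3) = 6.250000, coefficient = 1

I ≈ (0.583333/2) × 17.715278 = 5.166956
Exact value: 5.067708
Error: 0.099248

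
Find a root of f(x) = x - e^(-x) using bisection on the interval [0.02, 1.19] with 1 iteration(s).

f(x) = x - e^(-x)
Initial interval: [0.02, 1.19]

Iteration 1:
  c_1 = (0.020000 + 1.190000)/2 = 0.605000
  f(c_1) = f(0.605000) = 0.058926
  f(a) × f(c) < 0, new interval: [0.020000, 0.605000]

After 1 iteration(s), the approximation is c_1 = 0.605000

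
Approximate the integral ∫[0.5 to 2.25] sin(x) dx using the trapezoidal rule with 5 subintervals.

f(x) = sin(x)
a = 0.5, b = 2.25, n = 5
h = (b - a)/n = 0.350000

Trapezoidal rule: (h/2)[f(x₀) + 2f(x₁) + 2f(x₂) + ... + f(xₙ)]

x_0 = 0.5000, f(x_0) = 0.479426, coefficient = 1
x_1 = 0.8500, f(x_1) = 0.751280, coefficient = 2
x_2 = 1.2000, f(x_2) = 0.932039, coefficient = 2
x_3 = 1.5500, f(x_3) = 0.999784, coefficient = 2
x_4 = 1.9000, f(x_4) = 0.946300, coefficient = 2
x_5 = 2.2500, f(x_5) = 0.778073, coefficient = 1

I ≈ (0.350000/2) × 8.516305 = 1.490353
Exact value: 1.505756
Error: 0.015403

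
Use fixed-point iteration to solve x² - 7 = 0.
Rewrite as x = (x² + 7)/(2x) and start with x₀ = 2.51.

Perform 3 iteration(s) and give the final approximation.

Equation: x² - 7 = 0
Fixed-point form: x = (x² + 7)/(2x)
x₀ = 2.51

x_1 = g(2.510000) = 2.649422
x_2 = g(2.649422) = 2.645754
x_3 = g(2.645754) = 2.645751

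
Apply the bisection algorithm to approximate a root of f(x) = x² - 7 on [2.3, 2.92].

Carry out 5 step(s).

f(x) = x² - 7
Initial interval: [2.3, 2.92]

Iteration 1:
  c_1 = (2.300000 + 2.920000)/2 = 2.610000
  f(c_1) = f(2.610000) = -0.187900
  f(a) × f(c) ≥ 0, new interval: [2.610000, 2.920000]
Iteration 2:
  c_2 = (2.610000 + 2.920000)/2 = 2.765000
  f(c_2) = f(2.765000) = 0.645225
  f(a) × f(c) < 0, new interval: [2.610000, 2.765000]
Iteration 3:
  c_3 = (2.610000 + 2.765000)/2 = 2.687500
  f(c_3) = f(2.687500) = 0.222656
  f(a) × f(c) < 0, new interval: [2.610000, 2.687500]
Iteration 4:
  c_4 = (2.610000 + 2.687500)/2 = 2.648750
  f(c_4) = f(2.648750) = 0.015877
  f(a) × f(c) < 0, new interval: [2.610000, 2.648750]
Iteration 5:
  c_5 = (2.610000 + 2.648750)/2 = 2.629375
  f(c_5) = f(2.629375) = -0.086387
  f(a) × f(c) ≥ 0, new interval: [2.629375, 2.648750]

After 5 iteration(s), the approximation is c_5 = 2.629375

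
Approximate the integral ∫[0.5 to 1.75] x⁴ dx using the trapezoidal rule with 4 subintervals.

f(x) = x⁴
a = 0.5, b = 1.75, n = 4
h = (b - a)/n = 0.312500

Trapezoidal rule: (h/2)[f(x₀) + 2f(x₁) + 2f(x₂) + ... + f(xₙ)]

x_0 = 0.5000, f(x_0) = 0.062500, coefficient = 1
x_1 = 0.8125, f(x_1) = 0.435806, coefficient = 2
x_2 = 1.1250, f(x_2) = 1.601807, coefficient = 2
x_3 = 1.4375, f(x_3) = 4.270035, coefficient = 2
x_4 = 1.7500, f(x_4) = 9.378906, coefficient = 1

I ≈ (0.312500/2) × 22.056702 = 3.446360
Exact value: 3.276367
Error: 0.169992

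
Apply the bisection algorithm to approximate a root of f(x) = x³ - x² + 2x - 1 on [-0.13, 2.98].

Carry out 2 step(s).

f(x) = x³ - x² + 2x - 1
Initial interval: [-0.13, 2.98]

Iteration 1:
  c_1 = (-0.130000 + 2.980000)/2 = 1.425000
  f(c_1) = f(1.425000) = 2.713016
  f(a) × f(c) < 0, new interval: [-0.130000, 1.425000]
Iteration 2:
  c_2 = (-0.130000 + 1.425000)/2 = 0.647500
  f(c_2) = f(0.647500) = 0.147212
  f(a) × f(c) < 0, new interval: [-0.130000, 0.647500]

After 2 iteration(s), the approximation is c_2 = 0.647500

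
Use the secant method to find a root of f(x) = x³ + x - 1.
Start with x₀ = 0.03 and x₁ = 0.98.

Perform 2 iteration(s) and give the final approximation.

f(x) = x³ + x - 1
x₀ = 0.03, x₁ = 0.98

Secant formula: x_{n+1} = x_n - f(x_n)(x_n - x_{n-1})/(f(x_n) - f(x_{n-1}))

Iteration 1:
  f(0.030000) = -0.969973
  f(0.980000) = 0.921192
  x_2 = 0.980000 - 0.921192×(0.980000 - 0.030000)/(0.921192 - (-0.969973))
       = 0.517252
Iteration 2:
  f(0.980000) = 0.921192
  f(0.517252) = -0.344357
  x_3 = 0.517252 - (-0.344357)×(0.517252 - 0.980000)/(-0.344357 - 0.921192)
       = 0.643166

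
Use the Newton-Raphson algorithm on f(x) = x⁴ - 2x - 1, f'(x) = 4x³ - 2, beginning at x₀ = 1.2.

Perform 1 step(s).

f(x) = x⁴ - 2x - 1
f'(x) = 4x³ - 2
x₀ = 1.2

Newton-Raphson formula: x_{n+1} = x_n - f(x_n)/f'(x_n)

Iteration 1:
  f(1.200000) = -1.326400
  f'(1.200000) = 4.912000
  x_1 = 1.200000 - (-1.326400)/4.912000 = 1.470033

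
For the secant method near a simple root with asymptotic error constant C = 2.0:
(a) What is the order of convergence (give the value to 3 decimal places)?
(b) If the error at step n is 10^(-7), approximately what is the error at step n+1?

(a) Secant method has superlinear convergence with order φ = (1+√5)/2 ≈ 1.618.
    This means |e_{n+1}| ≈ C|e_n|^1.618.

(b) With |e_n| = 10^(-7) and C = 2.0:
    |e_{n+1}| ≈ 2.0 × (10^(-7))^1.618 = 2.0 × 10^(-11.33)

(a) ≈ 1.618 (golden ratio); (b) |e_{n+1}| ≈ 9.436e-12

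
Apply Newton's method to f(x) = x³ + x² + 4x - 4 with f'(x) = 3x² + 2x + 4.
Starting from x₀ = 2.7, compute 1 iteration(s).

f(x) = x³ + x² + 4x - 4
f'(x) = 3x² + 2x + 4
x₀ = 2.7

Newton-Raphson formula: x_{n+1} = x_n - f(x_n)/f'(x_n)

Iteration 1:
  f(2.700000) = 33.773000
  f'(2.700000) = 31.270000
  x_1 = 2.700000 - 33.773000/31.270000 = 1.619955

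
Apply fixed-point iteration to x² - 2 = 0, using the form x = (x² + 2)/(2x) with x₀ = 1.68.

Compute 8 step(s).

Equation: x² - 2 = 0
Fixed-point form: x = (x² + 2)/(2x)
x₀ = 1.68

x_1 = g(1.680000) = 1.435238
x_2 = g(1.435238) = 1.414368
x_3 = g(1.414368) = 1.414214
x_4 = g(1.414214) = 1.414214
x_5 = g(1.414214) = 1.414214
x_6 = g(1.414214) = 1.414214
x_7 = g(1.414214) = 1.414214
x_8 = g(1.414214) = 1.414214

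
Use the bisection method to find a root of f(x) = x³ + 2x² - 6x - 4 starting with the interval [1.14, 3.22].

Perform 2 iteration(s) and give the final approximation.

f(x) = x³ + 2x² - 6x - 4
Initial interval: [1.14, 3.22]

Iteration 1:
  c_1 = (1.140000 + 3.220000)/2 = 2.180000
  f(c_1) = f(2.180000) = 2.785032
  f(a) × f(c) < 0, new interval: [1.140000, 2.180000]
Iteration 2:
  c_2 = (1.140000 + 2.180000)/2 = 1.660000
  f(c_2) = f(1.660000) = -3.874504
  f(a) × f(c) ≥ 0, new interval: [1.660000, 2.180000]

After 2 iteration(s), the approximation is c_2 = 1.660000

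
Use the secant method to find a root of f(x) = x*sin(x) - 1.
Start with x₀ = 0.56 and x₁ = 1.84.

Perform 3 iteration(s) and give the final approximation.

f(x) = x*sin(x) - 1
x₀ = 0.56, x₁ = 1.84

Secant formula: x_{n+1} = x_n - f(x_n)(x_n - x_{n-1})/(f(x_n) - f(x_{n-1}))

Iteration 1:
  f(0.560000) = -0.702536
  f(1.840000) = 0.773729
  x_2 = 1.840000 - 0.773729×(1.840000 - 0.560000)/(0.773729 - (-0.702536))
       = 1.169136
Iteration 2:
  f(1.840000) = 0.773729
  f(1.169136) = 0.076088
  x_3 = 1.169136 - 0.076088×(1.169136 - 1.840000)/(0.076088 - 0.773729)
       = 1.095968
Iteration 3:
  f(1.169136) = 0.076088
  f(1.095968) = -0.025277
  x_4 = 1.095968 - (-0.025277)×(1.095968 - 1.169136)/(-0.025277 - 0.076088)
       = 1.114214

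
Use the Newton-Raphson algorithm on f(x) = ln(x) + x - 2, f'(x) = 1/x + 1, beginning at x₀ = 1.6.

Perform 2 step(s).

f(x) = ln(x) + x - 2
f'(x) = 1/x + 1
x₀ = 1.6

Newton-Raphson formula: x_{n+1} = x_n - f(x_n)/f'(x_n)

Iteration 1:
  f(1.600000) = 0.070004
  f'(1.600000) = 1.625000
  x_1 = 1.600000 - 0.070004/1.625000 = 1.556921
Iteration 2:
  f(1.556921) = -0.000369
  f'(1.556921) = 1.642293
  x_2 = 1.556921 - (-0.000369)/1.642293 = 1.557146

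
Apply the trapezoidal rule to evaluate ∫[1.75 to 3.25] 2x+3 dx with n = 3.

f(x) = 2x+3
a = 1.75, b = 3.25, n = 3
h = (b - a)/n = 0.500000

Trapezoidal rule: (h/2)[f(x₀) + 2f(x₁) + 2f(x₂) + ... + f(xₙ)]

x_0 = 1.7500, f(x_0) = 6.500000, coefficient = 1
x_1 = 2.2500, f(x_1) = 7.500000, coefficient = 2
x_2 = 2.7500, f(x_2) = 8.500000, coefficient = 2
x_3 = 3.2500, f(x_3) = 9.500000, coefficient = 1

I ≈ (0.500000/2) × 48.000000 = 12.000000
Exact value: 12.000000
Error: 0.000000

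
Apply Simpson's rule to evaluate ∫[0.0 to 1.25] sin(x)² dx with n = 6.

f(x) = sin(x)²
a = 0.0, b = 1.25, n = 6
h = (b - a)/n = 0.208333

Simpson's rule: (h/3)[f(x₀) + 4f(x₁) + 2f(x₂) + ... + f(xₙ)]

x_0 = 0.0000, f(x_0) = 0.000000, coefficient = 1
x_1 = 0.2083, f(x_1) = 0.042778, coefficient = 4
x_2 = 0.4167, f(x_2) = 0.163794, coefficient = 2
x_3 = 0.6250, f(x_3) = 0.342339, coefficient = 4
x_4 = 0.8333, f(x_4) = 0.547862, coefficient = 2
x_5 = 1.0417, f(x_5) = 0.745195, coefficient = 4
x_6 = 1.2500, f(x_6) = 0.900572, coefficient = 1

I ≈ (0.208333/3) × 6.845132 = 0.475356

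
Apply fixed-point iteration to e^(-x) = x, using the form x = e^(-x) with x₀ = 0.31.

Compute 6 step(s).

Equation: e^(-x) = x
Fixed-point form: x = e^(-x)
x₀ = 0.31

x_1 = g(0.310000) = 0.733447
x_2 = g(0.733447) = 0.480251
x_3 = g(0.480251) = 0.618628
x_4 = g(0.618628) = 0.538683
x_5 = g(0.538683) = 0.583516
x_6 = g(0.583516) = 0.557933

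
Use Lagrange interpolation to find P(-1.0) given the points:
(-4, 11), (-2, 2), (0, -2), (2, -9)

Lagrange interpolation formula:
P(x) = Σ yᵢ × Lᵢ(x)
where Lᵢ(x) = Π_{j≠i} (x - xⱼ)/(xᵢ - xⱼ)

L_0(-1.0) = (-1.0 - (-2))/(-4 - (-2)) × (-1.0 - 0)/(-4 - 0) × (-1.0 - 2)/(-4 - 2) = -0.062500
L_1(-1.0) = (-1.0 - (-4))/(-2 - (-4)) × (-1.0 - 0)/(-2 - 0) × (-1.0 - 2)/(-2 - 2) = 0.562500
L_2(-1.0) = (-1.0 - (-4))/(0 - (-4)) × (-1.0 - (-2))/(0 - (-2)) × (-1.0 - 2)/(0 - 2) = 0.562500
L_3(-1.0) = (-1.0 - (-4))/(2 - (-4)) × (-1.0 - (-2))/(2 - (-2)) × (-1.0 - 0)/(2 - 0) = -0.062500

P(-1.0) = 11×L_0(-1.0) + 2×L_1(-1.0) + (-2)×L_2(-1.0) + (-9)×L_3(-1.0)
P(-1.0) = -0.125000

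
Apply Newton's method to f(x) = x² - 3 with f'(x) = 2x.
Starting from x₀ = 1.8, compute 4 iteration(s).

f(x) = x² - 3
f'(x) = 2x
x₀ = 1.8

Newton-Raphson formula: x_{n+1} = x_n - f(x_n)/f'(x_n)

Iteration 1:
  f(1.800000) = 0.240000
  f'(1.800000) = 3.600000
  x_1 = 1.800000 - 0.240000/3.600000 = 1.733333
Iteration 2:
  f(1.733333) = 0.004444
  f'(1.733333) = 3.466667
  x_2 = 1.733333 - 0.004444/3.466667 = 1.732051
Iteration 3:
  f(1.732051) = 0.000002
  f'(1.732051) = 3.464103
  x_3 = 1.732051 - 0.000002/3.464103 = 1.732051
Iteration 4:
  f(1.732051) = 0.000000
  f'(1.732051) = 3.464102
  x_4 = 1.732051 - 0.000000/3.464102 = 1.732051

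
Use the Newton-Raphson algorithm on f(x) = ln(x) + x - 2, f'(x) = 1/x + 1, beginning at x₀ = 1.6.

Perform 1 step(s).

f(x) = ln(x) + x - 2
f'(x) = 1/x + 1
x₀ = 1.6

Newton-Raphson formula: x_{n+1} = x_n - f(x_n)/f'(x_n)

Iteration 1:
  f(1.600000) = 0.070004
  f'(1.600000) = 1.625000
  x_1 = 1.600000 - 0.070004/1.625000 = 1.556921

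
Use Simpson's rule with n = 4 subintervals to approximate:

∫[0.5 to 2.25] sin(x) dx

f(x) = sin(x)
a = 0.5, b = 2.25, n = 4
h = (b - a)/n = 0.437500

Simpson's rule: (h/3)[f(x₀) + 4f(x₁) + 2f(x₂) + ... + f(xₙ)]

x_0 = 0.5000, f(x_0) = 0.479426, coefficient = 1
x_1 = 0.9375, f(x_1) = 0.806081, coefficient = 4
x_2 = 1.3750, f(x_2) = 0.980893, coefficient = 2
x_3 = 1.8125, f(x_3) = 0.970932, coefficient = 4
x_4 = 2.2500, f(x_4) = 0.778073, coefficient = 1

I ≈ (0.437500/3) × 10.327336 = 1.506070
Exact value: 1.505756
Error: 0.000314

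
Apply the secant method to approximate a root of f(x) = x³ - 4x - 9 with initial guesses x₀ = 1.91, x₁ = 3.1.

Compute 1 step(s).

f(x) = x³ - 4x - 9
x₀ = 1.91, x₁ = 3.1

Secant formula: x_{n+1} = x_n - f(x_n)(x_n - x_{n-1})/(f(x_n) - f(x_{n-1}))

Iteration 1:
  f(1.910000) = -9.672129
  f(3.100000) = 8.391000
  x_2 = 3.100000 - 8.391000×(3.100000 - 1.910000)/(8.391000 - (-9.672129))
       = 2.547200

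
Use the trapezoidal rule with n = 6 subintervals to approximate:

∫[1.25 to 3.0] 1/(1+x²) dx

f(x) = 1/(1+x²)
a = 1.25, b = 3.0, n = 6
h = (b - a)/n = 0.291667

Trapezoidal rule: (h/2)[f(x₀) + 2f(x₁) + 2f(x₂) + ... + f(xₙ)]

x_0 = 1.2500, f(x_0) = 0.390244, coefficient = 1
x_1 = 1.5417, f(x_1) = 0.296144, coefficient = 2
x_2 = 1.8333, f(x_2) = 0.229299, coefficient = 2
x_3 = 2.1250, f(x_3) = 0.181303, coefficient = 2
x_4 = 2.4167, f(x_4) = 0.146193, coefficient = 2
x_5 = 2.7083, f(x_5) = 0.119975, coefficient = 2
x_6 = 3.0000, f(x_6) = 0.100000, coefficient = 1

I ≈ (0.291667/2) × 2.436073 = 0.355261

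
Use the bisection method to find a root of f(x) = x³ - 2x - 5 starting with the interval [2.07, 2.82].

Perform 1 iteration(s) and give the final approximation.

f(x) = x³ - 2x - 5
Initial interval: [2.07, 2.82]

Iteration 1:
  c_1 = (2.070000 + 2.820000)/2 = 2.445000
  f(c_1) = f(2.445000) = 4.726271
  f(a) × f(c) < 0, new interval: [2.070000, 2.445000]

After 1 iteration(s), the approximation is c_1 = 2.445000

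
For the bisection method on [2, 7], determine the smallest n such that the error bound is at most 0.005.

We need (b-a)/2^n ≤ 0.005
(7 - 2)/2^n ≤ 0.005
5/2^n ≤ 0.005
2^n ≥ 1000
n ≥ log₂(1000) = 9.97
n ≥ 10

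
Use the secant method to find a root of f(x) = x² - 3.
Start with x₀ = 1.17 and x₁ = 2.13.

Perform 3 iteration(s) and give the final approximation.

f(x) = x² - 3
x₀ = 1.17, x₁ = 2.13

Secant formula: x_{n+1} = x_n - f(x_n)(x_n - x_{n-1})/(f(x_n) - f(x_{n-1}))

Iteration 1:
  f(1.170000) = -1.631100
  f(2.130000) = 1.536900
  x_2 = 2.130000 - 1.536900×(2.130000 - 1.170000)/(1.536900 - (-1.631100))
       = 1.664273
Iteration 2:
  f(2.130000) = 1.536900
  f(1.664273) = -0.230196
  x_3 = 1.664273 - (-0.230196)×(1.664273 - 2.130000)/(-0.230196 - 1.536900)
       = 1.724942
Iteration 3:
  f(1.664273) = -0.230196
  f(1.724942) = -0.024575
  x_4 = 1.724942 - (-0.024575)×(1.724942 - 1.664273)/(-0.024575 - (-0.230196))
       = 1.732193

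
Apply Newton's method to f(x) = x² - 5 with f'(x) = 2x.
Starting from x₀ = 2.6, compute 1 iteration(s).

f(x) = x² - 5
f'(x) = 2x
x₀ = 2.6

Newton-Raphson formula: x_{n+1} = x_n - f(x_n)/f'(x_n)

Iteration 1:
  f(2.600000) = 1.760000
  f'(2.600000) = 5.200000
  x_1 = 2.600000 - 1.760000/5.200000 = 2.261538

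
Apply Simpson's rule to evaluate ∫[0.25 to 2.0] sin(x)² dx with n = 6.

f(x) = sin(x)²
a = 0.25, b = 2.0, n = 6
h = (b - a)/n = 0.291667

Simpson's rule: (h/3)[f(x₀) + 4f(x₁) + 2f(x₂) + ... + f(xₙ)]

x_0 = 0.2500, f(x_0) = 0.061209, coefficient = 1
x_1 = 0.5417, f(x_1) = 0.265807, coefficient = 4
x_2 = 0.8333, f(x_2) = 0.547862, coefficient = 2
x_3 = 1.1250, f(x_3) = 0.814087, coefficient = 4
x_4 = 1.4167, f(x_4) = 0.976432, coefficient = 2
x_5 = 1.7083, f(x_5) = 0.981203, coefficient = 4
x_6 = 2.0000, f(x_6) = 0.826822, coefficient = 1

I ≈ (0.291667/3) × 12.181003 = 1.184264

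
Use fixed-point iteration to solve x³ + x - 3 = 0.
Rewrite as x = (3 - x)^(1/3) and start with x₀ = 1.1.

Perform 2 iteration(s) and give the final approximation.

Equation: x³ + x - 3 = 0
Fixed-point form: x = (3 - x)^(1/3)
x₀ = 1.1

x_1 = g(1.100000) = 1.238562
x_2 = g(1.238562) = 1.207691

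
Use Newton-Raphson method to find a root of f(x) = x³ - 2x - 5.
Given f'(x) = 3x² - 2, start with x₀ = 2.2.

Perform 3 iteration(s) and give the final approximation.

f(x) = x³ - 2x - 5
f'(x) = 3x² - 2
x₀ = 2.2

Newton-Raphson formula: x_{n+1} = x_n - f(x_n)/f'(x_n)

Iteration 1:
  f(2.200000) = 1.248000
  f'(2.200000) = 12.520000
  x_1 = 2.200000 - 1.248000/12.520000 = 2.100319
Iteration 2:
  f(2.100319) = 0.064589
  f'(2.100319) = 11.234026
  x_2 = 2.100319 - 0.064589/11.234026 = 2.094570
Iteration 3:
  f(2.094570) = 0.000208
  f'(2.094570) = 11.161672
  x_3 = 2.094570 - 0.000208/11.161672 = 2.094551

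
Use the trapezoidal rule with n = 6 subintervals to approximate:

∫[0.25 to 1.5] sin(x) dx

f(x) = sin(x)
a = 0.25, b = 1.5, n = 6
h = (b - a)/n = 0.208333

Trapezoidal rule: (h/2)[f(x₀) + 2f(x₁) + 2f(x₂) + ... + f(xₙ)]

x_0 = 0.2500, f(x_0) = 0.247404, coefficient = 1
x_1 = 0.4583, f(x_1) = 0.442454, coefficient = 2
x_2 = 0.6667, f(x_2) = 0.618370, coefficient = 2
x_3 = 0.8750, f(x_3) = 0.767544, coefficient = 2
x_4 = 1.0833, f(x_4) = 0.883524, coefficient = 2
x_5 = 1.2917, f(x_5) = 0.961296, coefficient = 2
x_6 = 1.5000, f(x_6) = 0.997495, coefficient = 1

I ≈ (0.208333/2) × 8.591273 = 0.894924
Exact value: 0.898175
Error: 0.003251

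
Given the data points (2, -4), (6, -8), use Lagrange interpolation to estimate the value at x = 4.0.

Lagrange interpolation formula:
P(x) = Σ yᵢ × Lᵢ(x)
where Lᵢ(x) = Π_{j≠i} (x - xⱼ)/(xᵢ - xⱼ)

L_0(4.0) = (4.0 - 6)/(2 - 6) = 0.500000
L_1(4.0) = (4.0 - 2)/(6 - 2) = 0.500000

P(4.0) = (-4)×L_0(4.0) + (-8)×L_1(4.0)
P(4.0) = -6.000000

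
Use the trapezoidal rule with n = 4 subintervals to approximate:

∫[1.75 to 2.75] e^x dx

f(x) = e^x
a = 1.75, b = 2.75, n = 4
h = (b - a)/n = 0.250000

Trapezoidal rule: (h/2)[f(x₀) + 2f(x₁) + 2f(x₂) + ... + f(xₙ)]

x_0 = 1.7500, f(x_0) = 5.754603, coefficient = 1
x_1 = 2.0000, f(x_1) = 7.389056, coefficient = 2
x_2 = 2.2500, f(x_2) = 9.487736, coefficient = 2
x_3 = 2.5000, f(x_3) = 12.182494, coefficient = 2
x_4 = 2.7500, f(x_4) = 15.642632, coefficient = 1

I ≈ (0.250000/2) × 79.515806 = 9.939476
Exact value: 9.888029
Error: 0.051447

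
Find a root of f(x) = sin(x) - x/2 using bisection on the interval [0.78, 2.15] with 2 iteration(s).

f(x) = sin(x) - x/2
Initial interval: [0.78, 2.15]

Iteration 1:
  c_1 = (0.780000 + 2.150000)/2 = 1.465000
  f(c_1) = f(1.465000) = 0.261909
  f(a) × f(c) ≥ 0, new interval: [1.465000, 2.150000]
Iteration 2:
  c_2 = (1.465000 + 2.150000)/2 = 1.807500
  f(c_2) = f(1.807500) = 0.068366
  f(a) × f(c) ≥ 0, new interval: [1.807500, 2.150000]

After 2 iteration(s), the approximation is c_2 = 1.807500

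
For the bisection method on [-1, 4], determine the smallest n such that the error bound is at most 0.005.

We need (b-a)/2^n ≤ 0.005
(4 - (-1))/2^n ≤ 0.005
5/2^n ≤ 0.005
2^n ≥ 1000
n ≥ log₂(1000) = 9.97
n ≥ 10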